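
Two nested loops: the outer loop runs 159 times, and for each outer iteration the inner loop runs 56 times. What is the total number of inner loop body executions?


Outer loop: 159 iterations
Inner loop: 56 iterations per outer iteration
Total = 159 * 56 = 8904


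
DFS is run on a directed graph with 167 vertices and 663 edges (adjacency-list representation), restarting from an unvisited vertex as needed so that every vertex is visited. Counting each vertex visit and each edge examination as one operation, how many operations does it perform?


A full DFS traversal processes each vertex exactly once (push/pop on stack).
Each directed edge is examined once.
V = 167, E = 663
V + E = 830


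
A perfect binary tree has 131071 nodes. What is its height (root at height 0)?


For a perfect binary tree of height h: n = 2^(h+1) - 1, so h = log2(n+1) - 1.
  n + 1 = 131072 = 2^17
  log2(131072) = 17
  height = 17 - 1 = 16


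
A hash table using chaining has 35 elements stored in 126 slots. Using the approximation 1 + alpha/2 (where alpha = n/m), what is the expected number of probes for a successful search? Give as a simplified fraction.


Load factor alpha = n/m = 35/126
Expected probes = 1 + alpha/2 = 1 + 35/(2*126)
= 1 + 35/252
= 252/252 + 35/252
= 287/252
Simplify: 41/36


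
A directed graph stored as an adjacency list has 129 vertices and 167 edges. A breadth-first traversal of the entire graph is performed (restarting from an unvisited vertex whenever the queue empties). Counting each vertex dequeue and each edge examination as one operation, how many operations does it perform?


A full BFS traversal dequeues each vertex once and examines each edge once.
Vertex visits: 129
Edge visits: 167
V + E = 129 + 167 = 296


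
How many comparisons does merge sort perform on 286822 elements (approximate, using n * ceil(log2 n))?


Recursion depth: ceil(log2(286822)) = 19
Each recursion level merges n = 286822 elements
Total = 286822 * 19 = 5449618


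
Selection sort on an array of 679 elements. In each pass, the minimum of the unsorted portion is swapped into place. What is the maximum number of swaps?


Selection sort performs one swap per pass:
  Pass 1: find min in positions 0 to 678, swap with position 0
  Pass 2: find min in positions 1 to 678, swap with position 1
  Pass 3: find min in positions 2 to 678, swap with position 2
  Pass 4: find min in positions 3 to 678, swap with position 3
  Pass 5: find min in positions 4 to 678, swap with position 4
  ... (673 more passes)
Total passes (and swaps) = n - 1 = 679 - 1 = 678


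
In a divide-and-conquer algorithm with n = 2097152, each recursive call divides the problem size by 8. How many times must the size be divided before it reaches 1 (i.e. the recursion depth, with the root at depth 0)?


Number of divisions = log_8(2097152)
Sizes: 2097152 -> 262144 -> 32768 -> 4096 -> 512 -> 64 -> 8 -> 1 (7 divisions)
Recursion depth = 7


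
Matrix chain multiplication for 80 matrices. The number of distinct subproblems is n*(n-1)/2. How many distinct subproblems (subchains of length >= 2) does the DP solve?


Subproblems are indexed by (i, j) where i < j.
Number of such pairs = n*(n-1)/2
= 80 * 79 / 2
= 3160


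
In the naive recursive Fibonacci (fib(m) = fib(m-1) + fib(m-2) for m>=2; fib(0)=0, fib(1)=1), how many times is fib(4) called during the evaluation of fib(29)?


Let N(m) = number of times fib(m) is called while evaluating fib(29).
N(29) = 1 (the initial call).
N(28) = 1 (only fib(29) calls it).
For 1 <= m <= 27: fib(m) is called by fib(m+1) and fib(m+2), so
  N(m) = N(m+1) + N(m+2).
fib(0) is called only by fib(2), so N(0) = N(2).
Walk down from m=29:
  N(29)=1, N(28)=1, N(27)=2, N(26)=3, N(25)=5, N(24)=8, N(23)=13, N(22)=21, N(21)=34, N(20)=55, N(19)=89, N(18)=144, N(17)=233, N(16)=377, N(15)=610, N(14)=987, N(13)=1597, N(12)=2584, N(11)=4181, N(10)=6765, N(9)=10946, N(8)=17711, N(7)=28657, N(6)=46368, N(5)=75025, N(4)=121393
N(4) = 121393


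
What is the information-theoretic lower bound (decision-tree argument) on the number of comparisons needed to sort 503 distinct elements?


A binary decision tree of height h has at most 2^h leaves and needs at least n! of them, so h >= ceil(log2(n!)).
503! is far too large to multiply out, so use Stirling's series:
  ln(n!) ~ n ln n - n + (1/2) ln(2 pi n) + 1/(12n)  (error below 1/(360 n^3), negligible here)
  ln(503) = 6.2205902
  n ln n = 503 * 6.2205902 = 3128.9569
  (1/2) ln(2 pi * 503) = (1/2) ln(3160.4422) = 4.0292
  1/(12*503) = 0.0002
  ln(503!) ~ 3128.9569 - 503 + 4.0292 + 0.0002 = 2629.9863
Convert to base 2: log2(503!) = 2629.9863 / ln 2 = 2629.9863 / 0.69314718 = 3794.2682
ceil(3794.2682) = 3795


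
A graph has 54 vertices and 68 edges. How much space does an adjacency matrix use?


Adjacency matrix: V x V grid of entries
Space = V^2 = 54^2 = 54 * 54 = 2916


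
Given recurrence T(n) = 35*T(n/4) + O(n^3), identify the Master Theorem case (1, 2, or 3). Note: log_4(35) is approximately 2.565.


Master Theorem parameters: a=35, b=4, c=3
log_b(a) = 2.565
Compare b^c with a: 4^3 = 64 > 35, so c > log_b(a).
Comparing c=3 vs log_b(a)=2.565:
3 > 2.565 => Case 3
Result: T(n) = O(n^3)
Master Theorem case = 3


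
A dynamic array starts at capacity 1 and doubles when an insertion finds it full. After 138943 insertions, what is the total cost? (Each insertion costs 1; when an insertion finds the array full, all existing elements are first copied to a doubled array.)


Insertion cost: 138943 (one per element)
Resizes occur just before inserting elements 2, 3, 5, 9, ...
Elements copied at each resize: 1 + 2 + 4 + 8 + 16 + 32 + 64 + 128 + 256 + 512 + 1024 + 2048 + 4096 + 8192 + 16384 + 32768 + 65536 + 131072
Sum of copies = 262143 (geometric series: 2^k - 1)
Total = 138943 + 262143 = 401086


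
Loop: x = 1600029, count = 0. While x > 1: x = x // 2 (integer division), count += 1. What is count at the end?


The variable x halves each step:
x = 1600029 -> 800014 -> 400007 -> 200003 -> 100001 -> 50000 -> 25000 -> 12500 -> 6250 -> 3125 -> 1562 -> 781 -> 390 -> 195 -> 97 -> 48 -> 24 -> 12 -> 6 -> 3 -> 1
Number of halvings = floor(log2(1600029)) = 20


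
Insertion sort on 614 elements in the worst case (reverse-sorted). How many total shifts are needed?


In the worst case (reverse-sorted), each element shifts past all previous:
  Element 1: 1 shifts
  Element 2: 2 shifts
  Element 3: 3 shifts
  Element 4: 4 shifts
  Element 5: 5 shifts
  ...
  Element 613: 613 shifts
Total = 1 + 2 + ... + 613
= 614*(614-1)/2 = 188191


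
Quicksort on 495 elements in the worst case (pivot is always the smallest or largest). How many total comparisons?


In the worst case, each partition step picks the worst pivot:
  Partition 1: 494 comparisons (n-1 elements to compare)
  Partition 2: 493 comparisons
  Partition 3: 492 comparisons
  Partition 4: 491 comparisons
  Partition 5: 490 comparisons
  ...
  Last partition: 0 comparisons
Total = (n-1) + (n-2) + ... + 1 + 0 = n*(n-1)/2
= 495*494/2 = 122265


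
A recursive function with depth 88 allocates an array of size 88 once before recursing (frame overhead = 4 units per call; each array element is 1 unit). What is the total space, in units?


Array allocation: 88 units (allocated once)
Stack frames: 88 deep * 4 per frame = 352 units
Total = 88 + 352 = 440


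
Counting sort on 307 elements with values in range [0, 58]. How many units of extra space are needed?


Output array size: 307 (to store sorted result)
Count array size: 59 (one slot per possible value, range 0 to 58)
Total extra space = 307 + 59 = 366


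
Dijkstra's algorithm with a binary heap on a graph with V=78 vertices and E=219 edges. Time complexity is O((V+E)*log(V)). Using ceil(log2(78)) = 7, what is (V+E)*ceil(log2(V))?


Dijkstra with a binary heap: each vertex is extracted once, each edge may relax once.
Each heap operation costs O(log V).
V + E = 78 + 219 = 297
ceil(log2(78)) = 7 (since 2^6 = 64 < 78 <= 128 = 2^7)
Total heap work = (V+E) * ceil(log2(V)) = 297 * 7 = 2079


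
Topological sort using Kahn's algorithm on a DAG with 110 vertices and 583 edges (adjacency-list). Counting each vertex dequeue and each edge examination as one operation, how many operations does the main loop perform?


Kahn's algorithm:
  1. Compute in-degrees: O(V + E)
  2. Process queue: each vertex dequeued once (O(V))
     each edge examined once (O(E))
Total = V + E = 110 + 583 = 693


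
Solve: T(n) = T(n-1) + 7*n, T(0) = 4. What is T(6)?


Expanding the recurrence:
T(6) = T(5) + 7*6
       = T(4) + 7*5 + 7*6
       ...
       = T(0) + 7*(1 + 2 + ... + 6)
       = 4 + 7 * 6*7/2
       = 4 + 7 * 21
       = 4 + 147 = 151


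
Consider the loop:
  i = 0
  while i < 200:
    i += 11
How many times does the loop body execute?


Starting at i = 0, each iteration adds 11.
Iterations until i >= 200:
  Iteration 1: i = 0 -> i = 11
  Iteration 2: i = 11 -> i = 22
  Iteration 3: i = 22 -> i = 33
  Iteration 4: i = 33 -> i = 44
  Iteration 5: i = 44 -> i = 55
  Iteration 6: i = 55 -> i = 66
  Iteration 7: i = 66 -> i = 77
  Iteration 8: i = 77 -> i = 88
  ... continuing ...
Total iterations = ceil(200/11) = 19


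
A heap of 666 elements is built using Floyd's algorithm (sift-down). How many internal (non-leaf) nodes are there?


Leaf nodes occupy roughly half the array.
Sift-down is called for each internal node, starting from the last one.
Internal nodes = floor(n/2) = floor(666/2) = 333


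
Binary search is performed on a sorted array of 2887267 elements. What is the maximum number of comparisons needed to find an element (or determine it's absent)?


Binary search halves the search space each comparison:
  Step 1: search space = 2887267 -> 1443633
  Step 2: search space = 1443633 -> 721816
  Step 3: search space = 721816 -> 360908
  Step 4: search space = 360908 -> 180454
  Step 5: search space = 180454 -> 90227
  Step 6: search space = 90227 -> 45113
  Step 7: search space = 45113 -> 22556
  Step 8: search space = 22556 -> 11278
  Step 9: search space = 11278 -> 5639
  Step 10: search space = 5639 -> 2819
  Step 11: search space = 2819 -> 1409
  Step 12: search space = 1409 -> 704
  Step 13: search space = 704 -> 352
  Step 14: search space = 352 -> 176
  Step 15: search space = 176 -> 88
  Step 16: search space = 88 -> 44
  Step 17: search space = 44 -> 22
  Step 18: search space = 22 -> 11
  Step 19: search space = 11 -> 5
  Step 20: search space = 5 -> 2
  Step 21: search space = 2 -> 1
  Step 22: search space = 1 (final check)
Maximum comparisons = floor(log2(2887267)) + 1 = 21 + 1 = 22


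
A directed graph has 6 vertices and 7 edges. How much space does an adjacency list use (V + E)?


Adjacency list: one list head per vertex + one entry per edge
Vertex heads: 6
Edge entries: 7
Total = 6 + 7 = 13


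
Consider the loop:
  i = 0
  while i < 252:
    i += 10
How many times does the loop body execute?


Starting at i = 0, each iteration adds 10.
Iterations until i >= 252:
  Iteration 1: i = 0 -> i = 10
  Iteration 2: i = 10 -> i = 20
  Iteration 3: i = 20 -> i = 30
  Iteration 4: i = 30 -> i = 40
  Iteration 5: i = 40 -> i = 50
  Iteration 6: i = 50 -> i = 60
  Iteration 7: i = 60 -> i = 70
  Iteration 8: i = 70 -> i = 80
  ... continuing ...
Total iterations = ceil(252/10) = 26


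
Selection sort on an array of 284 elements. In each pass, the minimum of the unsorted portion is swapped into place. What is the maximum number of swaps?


Selection sort performs one swap per pass:
  Pass 1: find min in positions 0 to 283, swap with position 0
  Pass 2: find min in positions 1 to 283, swap with position 1
  Pass 3: find min in positions 2 to 283, swap with position 2
  Pass 4: find min in positions 3 to 283, swap with position 3
  Pass 5: find min in positions 4 to 283, swap with position 4
  ... (278 more passes)
Total passes (and swaps) = n - 1 = 284 - 1 = 283


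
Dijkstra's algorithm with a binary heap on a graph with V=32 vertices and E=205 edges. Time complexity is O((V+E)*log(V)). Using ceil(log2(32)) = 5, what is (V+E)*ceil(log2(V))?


Dijkstra with a binary heap: each vertex is extracted once, each edge may relax once.
Each heap operation costs O(log V).
V + E = 32 + 205 = 237
ceil(log2(32)) = 5 (since 2^4 = 16 < 32 <= 32 = 2^5)
Total heap work = (V+E) * ceil(log2(V)) = 237 * 5 = 1185


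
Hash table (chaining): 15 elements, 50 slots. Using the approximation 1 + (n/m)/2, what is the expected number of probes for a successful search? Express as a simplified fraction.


Computing expected probes:
alpha = 15/50
= 1 + alpha/2
= 1 + 15/(2*50)
= (2*50 + 15) / (2*50)
= 115/100 = 23/20


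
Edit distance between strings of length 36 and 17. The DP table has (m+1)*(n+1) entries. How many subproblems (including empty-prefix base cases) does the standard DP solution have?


The table includes base cases (empty prefixes).
Rows: (m+1) = 37
Columns: (n+1) = 18
Total = 37 * 18 = 666


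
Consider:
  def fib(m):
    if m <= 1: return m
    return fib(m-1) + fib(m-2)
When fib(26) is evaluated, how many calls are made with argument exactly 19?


Let N(m) = number of times fib(m) is called while evaluating fib(26).
N(26) = 1 (the initial call).
N(25) = 1 (only fib(26) calls it).
For 1 <= m <= 24: fib(m) is called by fib(m+1) and fib(m+2), so
  N(m) = N(m+1) + N(m+2).
fib(0) is called only by fib(2), so N(0) = N(2).
Walk down from m=26:
  N(26)=1, N(25)=1, N(24)=2, N(23)=3, N(22)=5, N(21)=8, N(20)=13, N(19)=21
N(19) = 21


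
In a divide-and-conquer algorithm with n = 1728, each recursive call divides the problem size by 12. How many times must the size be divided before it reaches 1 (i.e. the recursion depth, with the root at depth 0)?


Number of divisions = log_12(1728)
Sizes: 1728 -> 144 -> 12 -> 1 (3 divisions)
Recursion depth = 3


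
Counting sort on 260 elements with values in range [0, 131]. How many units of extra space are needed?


Output array size: 260 (to store sorted result)
Count array size: 132 (one slot per possible value, range 0 to 131)
Total extra space = 260 + 132 = 392


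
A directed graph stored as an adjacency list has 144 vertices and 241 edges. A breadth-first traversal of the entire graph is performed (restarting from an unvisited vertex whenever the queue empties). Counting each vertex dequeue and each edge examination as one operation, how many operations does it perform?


A full BFS traversal dequeues each vertex once and examines each edge once.
Vertex visits: 144
Edge visits: 241
V + E = 144 + 241 = 385


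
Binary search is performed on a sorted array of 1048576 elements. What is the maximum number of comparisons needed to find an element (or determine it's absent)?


Binary search halves the search space each comparison:
  Step 1: search space = 1048576 -> 524288
  Step 2: search space = 524288 -> 262144
  Step 3: search space = 262144 -> 131072
  Step 4: search space = 131072 -> 65536
  Step 5: search space = 65536 -> 32768
  Step 6: search space = 32768 -> 16384
  Step 7: search space = 16384 -> 8192
  Step 8: search space = 8192 -> 4096
  Step 9: search space = 4096 -> 2048
  Step 10: search space = 2048 -> 1024
  Step 11: search space = 1024 -> 512
  Step 12: search space = 512 -> 256
  Step 13: search space = 256 -> 128
  Step 14: search space = 128 -> 64
  Step 15: search space = 64 -> 32
  Step 16: search space = 32 -> 16
  Step 17: search space = 16 -> 8
  Step 18: search space = 8 -> 4
  Step 19: search space = 4 -> 2
  Step 20: search space = 2 -> 1
  Step 21: search space = 1 (final check)
Maximum comparisons = floor(log2(1048576)) + 1 = 20 + 1 = 21


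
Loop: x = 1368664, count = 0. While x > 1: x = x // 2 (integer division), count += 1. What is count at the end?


The variable x halves each step:
x = 1368664 -> 684332 -> 342166 -> 171083 -> 85541 -> 42770 -> 21385 -> 10692 -> 5346 -> 2673 -> 1336 -> 668 -> 334 -> 167 -> 83 -> 41 -> 20 -> 10 -> 5 -> 2 -> 1
Number of halvings = floor(log2(1368664)) = 20


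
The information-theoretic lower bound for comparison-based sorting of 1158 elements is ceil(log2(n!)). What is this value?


A binary decision tree of height h has at most 2^h leaves and needs at least n! of them, so h >= ceil(log2(n!)).
1158! is far too large to multiply out, so use Stirling's series:
  ln(n!) ~ n ln n - n + (1/2) ln(2 pi n) + 1/(12n)  (error below 1/(360 n^3), negligible here)
  ln(1158) = 7.0544497
  n ln n = 1158 * 7.0544497 = 8169.0528
  (1/2) ln(2 pi * 1158) = (1/2) ln(7275.9286) = 4.4462
  1/(12*1158) = 0.0001
  ln(1158!) ~ 8169.0528 - 1158 + 4.4462 + 0.0001 = 7015.4991
Convert to base 2: log2(1158!) = 7015.4991 / ln 2 = 7015.4991 / 0.69314718 = 10121.2258
ceil(10121.2258) = 10122


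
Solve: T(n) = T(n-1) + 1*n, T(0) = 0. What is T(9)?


Expanding the recurrence:
T(9) = T(8) + 1*9
       = T(7) + 1*8 + 1*9
       ...
       = T(0) + 1*(1 + 2 + ... + 9)
       = 0 + 1 * 9*10/2
       = 0 + 1 * 45
       = 0 + 45 = 45


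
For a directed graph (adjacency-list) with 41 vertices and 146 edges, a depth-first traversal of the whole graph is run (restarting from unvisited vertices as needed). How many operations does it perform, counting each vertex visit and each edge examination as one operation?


A full DFS traversal visits each vertex once and examines each edge once.
V = 41
E = 146
Sum = 41 + 146 = 187


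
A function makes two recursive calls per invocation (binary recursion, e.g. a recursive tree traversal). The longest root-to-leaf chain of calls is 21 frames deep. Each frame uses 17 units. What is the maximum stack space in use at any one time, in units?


Binary recursion: the two calls run one after the other, so only one root-to-leaf chain of frames is on the stack at a time.
Maximum depth (longest chain) = 21 frames
Each frame = 17 units
Max stack space = 21 * 17 = 357


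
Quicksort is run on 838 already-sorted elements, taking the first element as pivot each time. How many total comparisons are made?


Sum of comparisons per partition:
837 + 836 + ... + 1 + 0
= 838 * (838 - 1) / 2
= 838 * 837 / 2
= 350703


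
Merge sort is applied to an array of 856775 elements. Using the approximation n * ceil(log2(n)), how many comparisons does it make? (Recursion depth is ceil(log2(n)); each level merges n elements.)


Merge sort divides the array into halves recursively.
Number of levels = ceil(log2(856775)) = 20
At each level, approximately n = 856775 comparisons are needed for merging.
Total comparisons ~ n * ceil(log2(n)) = 856775 * 20 = 17135500


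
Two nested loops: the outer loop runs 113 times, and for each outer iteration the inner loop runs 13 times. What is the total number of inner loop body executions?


Outer loop: 113 iterations
Inner loop: 13 iterations per outer iteration
Total = 113 * 13 = 1469


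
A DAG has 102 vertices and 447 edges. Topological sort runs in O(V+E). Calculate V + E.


V = 102 (vertex processing)
E = 447 (edge processing)
V + E = 102 + 447 = 549


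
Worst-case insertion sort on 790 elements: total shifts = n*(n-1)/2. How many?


Sum of shifts = 1 + 2 + 3 + ... + 789
= 790 * 789 / 2
= 623310 / 2
= 311655


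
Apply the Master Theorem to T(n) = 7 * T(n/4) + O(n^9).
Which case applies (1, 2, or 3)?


The Master Theorem: T(n) = a*T(n/b) + O(n^c)
  a = 7, b = 4, c = 9
log_b(a) = log_4(7) ~ 1.404
Compare b^c with a: 4^9 = 262144 > 7, so c > log_b(a).
Since c > log_b(a), Case 3 applies.
T(n) = O(n^9)
Master Theorem case = 3


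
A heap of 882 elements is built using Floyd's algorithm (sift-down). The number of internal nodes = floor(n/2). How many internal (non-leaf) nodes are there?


Leaf nodes occupy roughly half the array.
Sift-down is called for each internal node, starting from the last one.
Internal nodes = floor(n/2) = floor(882/2) = 441


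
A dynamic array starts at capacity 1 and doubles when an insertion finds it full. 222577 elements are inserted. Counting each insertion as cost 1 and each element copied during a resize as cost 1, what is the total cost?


n = 222577
Insertion costs: 222577
Resizes copy 1, 2, 4, ... up to the largest power of 2 that is <= n-1 = 222576, i.e. 131072.
Copy costs = 1 + 2 + 4 + 8 + 16 + 32 + 64 + 128 + 256 + 512 + 1024 + 2048 + 4096 + 8192 + 16384 + 32768 + 65536 + 131072 = 262143
Total = 222577 + 262143 = 484720


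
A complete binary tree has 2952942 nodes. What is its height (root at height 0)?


In a complete binary tree, level k holds nodes 2^k .. 2^(k+1)-1 (1-indexed).
Height = floor(log2(n)) = floor(log2(2952942)) = 21
Check: 2^21 = 2097152 <= 2952942 < 4194304 = 2^22


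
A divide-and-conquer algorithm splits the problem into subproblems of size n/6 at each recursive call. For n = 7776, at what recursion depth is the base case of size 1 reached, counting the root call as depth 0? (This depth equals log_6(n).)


At each depth, the problem size is divided by 6:
  Depth 0: problem size = 7776
  Depth 1: problem size = 1296
  Depth 2: problem size = 216
  Depth 3: problem size = 36
  Depth 4: problem size = 6
  Depth 5: problem size = 1 (base case)
The base case is reached at depth log_6(7776) = 5 (the tree has 6 levels counting depth 0, but the depth asked for is 5).
Recursion depth = 5


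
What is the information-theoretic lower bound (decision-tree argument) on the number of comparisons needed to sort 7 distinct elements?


A binary decision tree of height h has at most 2^h leaves and needs at least n! of them, so h >= ceil(log2(n!)).
Compute 7! as a running product:
  x2 = 2, x3 = 6, x4 = 24, x5 = 120
  x6 = 720, x7 = 5040
7! = 5040
Bracket between powers of 2:
  2^12 = 4096 < 5040 <= 8192 = 2^13
So ceil(log2(7!)) = 13


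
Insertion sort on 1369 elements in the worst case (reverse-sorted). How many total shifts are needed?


In the worst case (reverse-sorted), each element shifts past all previous:
  Element 1: 1 shifts
  Element 2: 2 shifts
  Element 3: 3 shifts
  Element 4: 4 shifts
  Element 5: 5 shifts
  ...
  Element 1368: 1368 shifts
Total = 1 + 2 + ... + 1368
= 1369*(1369-1)/2 = 936396


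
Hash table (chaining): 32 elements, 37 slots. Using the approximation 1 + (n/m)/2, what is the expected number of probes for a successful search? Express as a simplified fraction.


Computing expected probes:
alpha = 32/37
= 1 + alpha/2
= 1 + 32/(2*37)
= (2*37 + 32) / (2*37)
= 106/74 = 53/37


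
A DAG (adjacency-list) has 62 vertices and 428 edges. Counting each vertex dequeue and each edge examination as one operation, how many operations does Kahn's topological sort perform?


V = 62 (vertex processing)
E = 428 (edge processing)
V + E = 62 + 428 = 490


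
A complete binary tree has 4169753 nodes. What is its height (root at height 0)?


In a complete binary tree, level k holds nodes 2^k .. 2^(k+1)-1 (1-indexed).
Height = floor(log2(n)) = floor(log2(4169753)) = 21
Check: 2^21 = 2097152 <= 4169753 < 4194304 = 2^22


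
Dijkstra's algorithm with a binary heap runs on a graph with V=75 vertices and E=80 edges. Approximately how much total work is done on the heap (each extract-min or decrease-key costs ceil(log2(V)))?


Dijkstra with a binary heap: each vertex is extracted once, each edge may relax once.
Each heap operation costs O(log V).
V + E = 75 + 80 = 155
ceil(log2(75)) = 7 (since 2^6 = 64 < 75 <= 128 = 2^7)
Total heap work = (V+E) * ceil(log2(V)) = 155 * 7 = 1085


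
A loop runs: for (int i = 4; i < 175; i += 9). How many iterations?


Loop starts at i = 4, increments by 9, stops when i >= 175.
Number of iterations = ceil((175 - 4) / 9)
= ceil(171 / 9)
= 19


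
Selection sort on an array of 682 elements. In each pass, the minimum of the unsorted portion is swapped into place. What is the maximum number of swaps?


Selection sort performs one swap per pass:
  Pass 1: find min in positions 0 to 681, swap with position 0
  Pass 2: find min in positions 1 to 681, swap with position 1
  Pass 3: find min in positions 2 to 681, swap with position 2
  Pass 4: find min in positions 3 to 681, swap with position 3
  Pass 5: find min in positions 4 to 681, swap with position 4
  ... (676 more passes)
Total passes (and swaps) = n - 1 = 682 - 1 = 681


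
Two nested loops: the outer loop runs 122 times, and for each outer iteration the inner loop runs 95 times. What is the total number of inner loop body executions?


Outer loop: 122 iterations
Inner loop: 95 iterations per outer iteration
Total = 122 * 95 = 11590


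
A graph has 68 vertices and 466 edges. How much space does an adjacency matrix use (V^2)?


Adjacency matrix: V x V grid of entries
Space = V^2 = 68^2 = 68 * 68 = 4624


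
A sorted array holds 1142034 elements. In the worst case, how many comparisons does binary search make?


Halving sequence: 1142034 -> 571017 -> 285508 -> 142754 -> 71377 -> 35688 -> 17844 -> 8922 -> 4461 -> 2230 -> 1115 -> 557 -> 278 -> 139 -> 69 -> 34 -> 17 -> 8 -> 4 -> 2 -> 1
Number of halvings = 20
Max comparisons = 20 + 1 = 21


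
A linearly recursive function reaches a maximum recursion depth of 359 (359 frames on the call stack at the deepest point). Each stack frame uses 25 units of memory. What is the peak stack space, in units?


Maximum recursion depth = 359 frames
Memory per frame = 25 units
Total stack space = depth * frame_size
= 359 * 25 = 8975


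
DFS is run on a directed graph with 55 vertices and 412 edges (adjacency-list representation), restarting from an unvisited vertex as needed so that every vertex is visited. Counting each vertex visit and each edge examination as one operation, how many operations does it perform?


A full DFS traversal processes each vertex exactly once (push/pop on stack).
Each directed edge is examined once.
V = 55, E = 412
V + E = 467


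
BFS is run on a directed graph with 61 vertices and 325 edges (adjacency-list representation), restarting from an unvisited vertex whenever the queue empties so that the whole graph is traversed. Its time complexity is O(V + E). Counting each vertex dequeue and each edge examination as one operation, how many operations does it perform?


A full BFS traversal dequeues each vertex exactly once and examines each directed edge exactly once.
V = 61 (vertex processing cost)
E = 325 (edge examination cost)
Total operations proportional to V + E = 61 + 325 = 386


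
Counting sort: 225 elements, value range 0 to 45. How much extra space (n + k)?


n = 225 (output array)
k = 46 (count array for 46 distinct values)
Extra space = 225 + 46 = 271


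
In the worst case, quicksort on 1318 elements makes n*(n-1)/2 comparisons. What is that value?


Sum of comparisons per partition:
1317 + 1316 + ... + 1 + 0
= 1318 * (1318 - 1) / 2
= 1318 * 1317 / 2
= 867903


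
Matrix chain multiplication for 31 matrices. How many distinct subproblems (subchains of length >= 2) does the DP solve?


Subproblems are indexed by (i, j) where i < j.
Number of such pairs = n*(n-1)/2
= 31 * 30 / 2
= 465


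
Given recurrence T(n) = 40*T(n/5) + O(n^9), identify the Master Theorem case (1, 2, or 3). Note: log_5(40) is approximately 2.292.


Master Theorem parameters: a=40, b=5, c=9
log_b(a) = 2.292
Compare b^c with a: 5^9 = 1953125 > 40, so c > log_b(a).
Comparing c=9 vs log_b(a)=2.292:
9 > 2.292 => Case 3
Result: T(n) = O(n^9)
Master Theorem case = 3


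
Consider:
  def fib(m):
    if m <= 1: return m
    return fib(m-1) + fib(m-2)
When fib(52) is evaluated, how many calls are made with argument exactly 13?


Let N(m) = number of times fib(m) is called while evaluating fib(52).
N(52) = 1 (the initial call).
N(51) = 1 (only fib(52) calls it).
For 1 <= m <= 50: fib(m) is called by fib(m+1) and fib(m+2), so
  N(m) = N(m+1) + N(m+2).
fib(0) is called only by fib(2), so N(0) = N(2).
Walk down from m=52:
  N(52)=1, N(51)=1, N(50)=2, N(49)=3, N(48)=5, N(47)=8, N(46)=13, N(45)=21, N(44)=34, N(43)=55, N(42)=89, N(41)=144, N(40)=233, N(39)=377, N(38)=610, N(37)=987, N(36)=1597, N(35)=2584, N(34)=4181, N(33)=6765, N(32)=10946, N(31)=17711, N(30)=28657, N(29)=46368, N(28)=75025, N(27)=121393, N(26)=196418, N(25)=317811, N(24)=514229, N(23)=832040, N(22)=1346269, N(21)=2178309, N(20)=3524578, N(19)=5702887, N(18)=9227465, N(17)=14930352, N(16)=24157817, N(15)=39088169, N(14)=63245986, N(13)=102334155
N(13) = 102334155


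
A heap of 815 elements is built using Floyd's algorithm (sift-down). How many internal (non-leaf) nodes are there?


Leaf nodes occupy roughly half the array.
Sift-down is called for each internal node, starting from the last one.
Internal nodes = floor(n/2) = floor(815/2) = 407


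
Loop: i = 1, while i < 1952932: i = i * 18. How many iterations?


i multiplies by 18 each step:
i = 1 -> 18 -> 324 -> 5832 -> 104976 -> 1889568 -> 34012224 (stop)
Iterations = ceil(log_18(1952932)) = 6


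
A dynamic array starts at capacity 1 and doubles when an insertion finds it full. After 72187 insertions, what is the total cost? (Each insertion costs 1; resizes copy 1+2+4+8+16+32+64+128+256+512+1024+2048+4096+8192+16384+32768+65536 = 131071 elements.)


Insertion cost: 72187 (one per element)
Resizes occur just before inserting elements 2, 3, 5, 9, ...
Elements copied at each resize: 1 + 2 + 4 + 8 + 16 + 32 + 64 + 128 + 256 + 512 + 1024 + 2048 + 4096 + 8192 + 16384 + 32768 + 65536
Sum of copies = 131071 (geometric series: 2^k - 1)
Total = 72187 + 131071 = 203258


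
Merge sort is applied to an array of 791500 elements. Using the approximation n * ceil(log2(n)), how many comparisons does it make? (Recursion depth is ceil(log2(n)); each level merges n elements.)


Merge sort divides the array into halves recursively.
Number of levels = ceil(log2(791500)) = 20
At each level, approximately n = 791500 comparisons are needed for merging.
Total comparisons ~ n * ceil(log2(n)) = 791500 * 20 = 15830000


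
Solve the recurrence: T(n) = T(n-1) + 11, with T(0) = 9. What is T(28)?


Unrolling the recurrence:
T(28) = T(27) + 11
       = T(26) + 11 + 11
       = T(25) + 11*3
       ...
       = T(0) + 11*28
       = 9 + 308 = 317


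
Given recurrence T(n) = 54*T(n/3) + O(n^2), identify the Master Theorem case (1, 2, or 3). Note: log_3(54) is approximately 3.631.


Master Theorem parameters: a=54, b=3, c=2
log_b(a) = 3.631
Compare b^c with a: 3^2 = 9 < 54, so c < log_b(a).
Comparing c=2 vs log_b(a)=3.631:
2 < 3.631 => Case 1
Result: T(n) = O(n^(log_3 54)) ~ O(n^3.631)
Master Theorem case = 1


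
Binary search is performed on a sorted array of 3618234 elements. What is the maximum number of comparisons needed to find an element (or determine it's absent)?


Binary search halves the search space each comparison:
  Step 1: search space = 3618234 -> 1809117
  Step 2: search space = 1809117 -> 904558
  Step 3: search space = 904558 -> 452279
  Step 4: search space = 452279 -> 226139
  Step 5: search space = 226139 -> 113069
  Step 6: search space = 113069 -> 56534
  Step 7: search space = 56534 -> 28267
  Step 8: search space = 28267 -> 14133
  Step 9: search space = 14133 -> 7066
  Step 10: search space = 7066 -> 3533
  Step 11: search space = 3533 -> 1766
  Step 12: search space = 1766 -> 883
  Step 13: search space = 883 -> 441
  Step 14: search space = 441 -> 220
  Step 15: search space = 220 -> 110
  Step 16: search space = 110 -> 55
  Step 17: search space = 55 -> 27
  Step 18: search space = 27 -> 13
  Step 19: search space = 13 -> 6
  Step 20: search space = 6 -> 3
  Step 21: search space = 3 -> 1
  Step 22: search space = 1 (final check)
Maximum comparisons = floor(log2(3618234)) + 1 = 21 + 1 = 22


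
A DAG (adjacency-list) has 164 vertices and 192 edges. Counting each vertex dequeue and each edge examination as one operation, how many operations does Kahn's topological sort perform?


V = 164 (vertex processing)
E = 192 (edge processing)
V + E = 164 + 192 = 356


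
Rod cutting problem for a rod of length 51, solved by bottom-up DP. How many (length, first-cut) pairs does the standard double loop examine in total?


For each subproblem length i = 1..51, the inner loop considers i possible first cuts.
Total = 1 + 2 + ... + 51
= 51*(51+1)/2
= 51*52/2 = 1326


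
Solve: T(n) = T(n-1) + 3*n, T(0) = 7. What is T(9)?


Expanding the recurrence:
T(9) = T(8) + 3*9
       = T(7) + 3*8 + 3*9
       ...
       = T(0) + 3*(1 + 2 + ... + 9)
       = 7 + 3 * 9*10/2
       = 7 + 3 * 45
       = 7 + 135 = 142


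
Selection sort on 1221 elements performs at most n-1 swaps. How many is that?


Each of the 1220 passes places one element in its final position.
Pass 1: swap minimum into position 0
Pass 2: swap minimum of remaining into position 1
...
Pass 1220: last two elements, one swap
Maximum swaps = 1221 - 1 = 1220


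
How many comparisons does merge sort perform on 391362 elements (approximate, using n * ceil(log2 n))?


Recursion depth: ceil(log2(391362)) = 19
Each recursion level merges n = 391362 elements
Total = 391362 * 19 = 7435878


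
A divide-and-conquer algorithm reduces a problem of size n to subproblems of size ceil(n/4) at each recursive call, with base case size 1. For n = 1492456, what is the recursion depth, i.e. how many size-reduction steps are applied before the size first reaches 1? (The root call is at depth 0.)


Each step divides the size by 4 (rounding up); after k steps the size is ceil(n/4^k), which equals 1 exactly when 4^k >= n.
So the depth is the smallest k with 4^k >= 1492456, i.e. ceil(log_4(1492456)).
4^10 = 1048576 < 1492456 <= 4194304 = 4^11
Recursion depth = 11


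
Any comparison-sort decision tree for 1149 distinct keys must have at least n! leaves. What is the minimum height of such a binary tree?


A binary decision tree of height h has at most 2^h leaves and needs at least n! of them, so h >= ceil(log2(n!)).
1149! is far too large to multiply out, so use Stirling's series:
  ln(n!) ~ n ln n - n + (1/2) ln(2 pi n) + 1/(12n)  (error below 1/(360 n^3), negligible here)
  ln(1149) = 7.0466473
  n ln n = 1149 * 7.0466473 = 8096.5977
  (1/2) ln(2 pi * 1149) = (1/2) ln(7219.3799) = 4.4423
  1/(12*1149) = 0.0001
  ln(1149!) ~ 8096.5977 - 1149 + 4.4423 + 0.0001 = 6952.0401
Convert to base 2: log2(1149!) = 6952.0401 / ln 2 = 6952.0401 / 0.69314718 = 10029.6738
ceil(10029.6738) = 10030


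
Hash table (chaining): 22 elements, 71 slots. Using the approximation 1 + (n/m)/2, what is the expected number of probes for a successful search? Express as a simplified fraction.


Computing expected probes:
alpha = 22/71
= 1 + alpha/2
= 1 + 22/(2*71)
= (2*71 + 22) / (2*71)
= 164/142 = 82/71


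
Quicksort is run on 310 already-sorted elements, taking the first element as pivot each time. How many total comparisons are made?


Sum of comparisons per partition:
309 + 308 + ... + 1 + 0
= 310 * (310 - 1) / 2
= 310 * 309 / 2
= 47895


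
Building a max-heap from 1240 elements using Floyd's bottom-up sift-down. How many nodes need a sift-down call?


In a heap of 1240 elements (0-indexed array):
  Last element index: 1239
  Parent of last element: floor((1239 - 1) / 2) = 619
  Internal nodes: indices 0 to 619
  Count = floor(1240/2) = 620


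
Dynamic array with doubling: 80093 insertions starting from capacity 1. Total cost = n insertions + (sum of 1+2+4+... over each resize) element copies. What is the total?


n = 80093
Insertion costs: 80093
Resizes copy 1, 2, 4, ... up to the largest power of 2 that is <= n-1 = 80092, i.e. 65536.
Copy costs = 1 + 2 + 4 + 8 + 16 + 32 + 64 + 128 + 256 + 512 + 1024 + 2048 + 4096 + 8192 + 16384 + 32768 + 65536 = 131071
Total = 80093 + 131071 = 211164


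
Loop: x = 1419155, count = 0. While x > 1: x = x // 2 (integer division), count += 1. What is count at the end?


The variable x halves each step:
x = 1419155 -> 709577 -> 354788 -> 177394 -> 88697 -> 44348 -> 22174 -> 11087 -> 5543 -> 2771 -> 1385 -> 692 -> 346 -> 173 -> 86 -> 43 -> 21 -> 10 -> 5 -> 2 -> 1
Number of halvings = floor(log2(1419155)) = 20


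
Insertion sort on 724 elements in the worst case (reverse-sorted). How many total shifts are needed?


In the worst case (reverse-sorted), each element shifts past all previous:
  Element 1: 1 shifts
  Element 2: 2 shifts
  Element 3: 3 shifts
  Element 4: 4 shifts
  Element 5: 5 shifts
  ...
  Element 723: 723 shifts
Total = 1 + 2 + ... + 723
= 724*(724-1)/2 = 261726


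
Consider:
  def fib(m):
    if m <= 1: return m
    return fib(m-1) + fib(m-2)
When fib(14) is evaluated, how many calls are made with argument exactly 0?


Let N(m) = number of times fib(m) is called while evaluating fib(14).
N(14) = 1 (the initial call).
N(13) = 1 (only fib(14) calls it).
For 1 <= m <= 12: fib(m) is called by fib(m+1) and fib(m+2), so
  N(m) = N(m+1) + N(m+2).
fib(0) is called only by fib(2), so N(0) = N(2).
Walk down from m=14:
  N(14)=1, N(13)=1, N(12)=2, N(11)=3, N(10)=5, N(9)=8, N(8)=13, N(7)=21, N(6)=34, N(5)=55, N(4)=89, N(3)=144, N(2)=233, N(1)=377, N(0)=N(2)=233
N(0) = 233


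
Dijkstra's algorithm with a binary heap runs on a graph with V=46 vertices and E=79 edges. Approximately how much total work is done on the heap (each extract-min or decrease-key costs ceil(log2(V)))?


Dijkstra with a binary heap: each vertex is extracted once, each edge may relax once.
Each heap operation costs O(log V).
V + E = 46 + 79 = 125
ceil(log2(46)) = 6 (since 2^5 = 32 < 46 <= 64 = 2^6)
Total heap work = (V+E) * ceil(log2(V)) = 125 * 6 = 750


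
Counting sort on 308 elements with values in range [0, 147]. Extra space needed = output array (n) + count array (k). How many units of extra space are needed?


Output array size: 308 (to store sorted result)
Count array size: 148 (one slot per possible value, range 0 to 147)
Total extra space = 308 + 148 = 456


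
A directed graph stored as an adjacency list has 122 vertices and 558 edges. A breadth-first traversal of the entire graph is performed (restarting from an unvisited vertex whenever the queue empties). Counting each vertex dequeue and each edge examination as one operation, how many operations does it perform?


A full BFS traversal dequeues each vertex once and examines each edge once.
Vertex visits: 122
Edge visits: 558
V + E = 122 + 558 = 680


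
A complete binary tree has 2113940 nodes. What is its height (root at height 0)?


In a complete binary tree, level k holds nodes 2^k .. 2^(k+1)-1 (1-indexed).
Height = floor(log2(n)) = floor(log2(2113940)) = 21
Check: 2^21 = 2097152 <= 2113940 < 4194304 = 2^22


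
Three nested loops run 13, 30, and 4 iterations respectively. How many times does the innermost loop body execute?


Loop 1 (outermost): 13 iterations
Loop 2 (middle): 30 iterations per outer
Loop 3 (innermost): 4 iterations per middle
Total = 13 * 30 * 4 = 1560


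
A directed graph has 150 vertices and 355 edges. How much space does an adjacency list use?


Adjacency list: one list head per vertex + one entry per edge
Vertex heads: 150
Edge entries: 355
Total = 150 + 355 = 505


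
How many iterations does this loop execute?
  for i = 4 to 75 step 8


The loop variable i takes values starting at 4 and increments by 8 each iteration.
Sequence: i = 4, 12, 20, 28, 36, 44, 52, 60, 68
The upper bound 75 is inclusive, so the count is floor((last - first) / step) + 1:
floor((75 - 4) / 8) + 1 = floor(71/8) + 1 = 8 + 1 = 9


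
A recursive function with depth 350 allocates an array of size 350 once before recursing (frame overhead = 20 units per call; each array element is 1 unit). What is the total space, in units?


Array allocation: 350 units (allocated once)
Stack frames: 350 deep * 20 per frame = 7000 units
Total = 350 + 7000 = 7350


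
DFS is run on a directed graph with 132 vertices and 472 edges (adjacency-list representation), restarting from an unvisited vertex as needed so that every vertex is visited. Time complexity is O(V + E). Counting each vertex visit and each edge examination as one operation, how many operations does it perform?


A full DFS traversal processes each vertex exactly once (push/pop on stack).
Each directed edge is examined once.
V = 132, E = 472
V + E = 604
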